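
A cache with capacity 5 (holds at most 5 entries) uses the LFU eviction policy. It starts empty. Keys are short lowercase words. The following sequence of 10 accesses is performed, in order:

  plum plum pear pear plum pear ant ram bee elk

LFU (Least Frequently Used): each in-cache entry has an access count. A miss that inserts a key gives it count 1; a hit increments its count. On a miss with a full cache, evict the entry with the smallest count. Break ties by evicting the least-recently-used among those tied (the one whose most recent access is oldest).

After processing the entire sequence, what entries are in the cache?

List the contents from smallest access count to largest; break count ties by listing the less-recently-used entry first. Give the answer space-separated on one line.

Answer: ram bee elk plum pear

Derivation:
LFU simulation (capacity=5):
  1. access plum: MISS. Cache: [plum(c=1)]
  2. access plum: HIT, count now 2. Cache: [plum(c=2)]
  3. access pear: MISS. Cache: [pear(c=1) plum(c=2)]
  4. access pear: HIT, count now 2. Cache: [plum(c=2) pear(c=2)]
  5. access plum: HIT, count now 3. Cache: [pear(c=2) plum(c=3)]
  6. access pear: HIT, count now 3. Cache: [plum(c=3) pear(c=3)]
  7. access ant: MISS. Cache: [ant(c=1) plum(c=3) pear(c=3)]
  8. access ram: MISS. Cache: [ant(c=1) ram(c=1) plum(c=3) pear(c=3)]
  9. access bee: MISS. Cache: [ant(c=1) ram(c=1) bee(c=1) plum(c=3) pear(c=3)]
  10. access elk: MISS, evict ant(c=1). Cache: [ram(c=1) bee(c=1) elk(c=1) plum(c=3) pear(c=3)]
Total: 4 hits, 6 misses, 1 evictions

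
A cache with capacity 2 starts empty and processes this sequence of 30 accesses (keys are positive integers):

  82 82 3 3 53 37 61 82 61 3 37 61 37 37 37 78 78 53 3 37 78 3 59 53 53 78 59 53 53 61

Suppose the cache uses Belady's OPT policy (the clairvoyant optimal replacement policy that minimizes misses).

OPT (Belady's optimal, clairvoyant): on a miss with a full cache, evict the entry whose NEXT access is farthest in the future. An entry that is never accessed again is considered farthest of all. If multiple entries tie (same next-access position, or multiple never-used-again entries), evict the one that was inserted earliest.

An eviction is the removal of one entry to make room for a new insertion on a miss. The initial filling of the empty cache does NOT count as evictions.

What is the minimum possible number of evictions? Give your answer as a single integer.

Answer: 13

Derivation:
OPT (Belady) simulation (capacity=2):
  1. access 82: MISS. Cache: [82]
  2. access 82: HIT. Next use of 82: step 8. Cache: [82]
  3. access 3: MISS. Cache: [82 3]
  4. access 3: HIT. Next use of 3: step 10. Cache: [82 3]
  5. access 53: MISS, evict 3 (next use: step 10). Cache: [82 53]
  6. access 37: MISS, evict 53 (next use: step 18). Cache: [82 37]
  7. access 61: MISS, evict 37 (next use: step 11). Cache: [82 61]
  8. access 82: HIT. Next use of 82: never. Cache: [82 61]
  9. access 61: HIT. Next use of 61: step 12. Cache: [82 61]
  10. access 3: MISS, evict 82 (next use: never). Cache: [61 3]
  11. access 37: MISS, evict 3 (next use: step 19). Cache: [61 37]
  12. access 61: HIT. Next use of 61: step 30. Cache: [61 37]
  13. access 37: HIT. Next use of 37: step 14. Cache: [61 37]
  14. access 37: HIT. Next use of 37: step 15. Cache: [61 37]
  15. access 37: HIT. Next use of 37: step 20. Cache: [61 37]
  16. access 78: MISS, evict 61 (next use: step 30). Cache: [37 78]
  17. access 78: HIT. Next use of 78: step 21. Cache: [37 78]
  18. access 53: MISS, evict 78 (next use: step 21). Cache: [37 53]
  19. access 3: MISS, evict 53 (next use: step 24). Cache: [37 3]
  20. access 37: HIT. Next use of 37: never. Cache: [37 3]
  21. access 78: MISS, evict 37 (next use: never). Cache: [3 78]
  22. access 3: HIT. Next use of 3: never. Cache: [3 78]
  23. access 59: MISS, evict 3 (next use: never). Cache: [78 59]
  24. access 53: MISS, evict 59 (next use: step 27). Cache: [78 53]
  25. access 53: HIT. Next use of 53: step 28. Cache: [78 53]
  26. access 78: HIT. Next use of 78: never. Cache: [78 53]
  27. access 59: MISS, evict 78 (next use: never). Cache: [53 59]
  28. access 53: HIT. Next use of 53: step 29. Cache: [53 59]
  29. access 53: HIT. Next use of 53: never. Cache: [53 59]
  30. access 61: MISS, evict 53 (next use: never). Cache: [59 61]
Total: 15 hits, 15 misses, 13 evictions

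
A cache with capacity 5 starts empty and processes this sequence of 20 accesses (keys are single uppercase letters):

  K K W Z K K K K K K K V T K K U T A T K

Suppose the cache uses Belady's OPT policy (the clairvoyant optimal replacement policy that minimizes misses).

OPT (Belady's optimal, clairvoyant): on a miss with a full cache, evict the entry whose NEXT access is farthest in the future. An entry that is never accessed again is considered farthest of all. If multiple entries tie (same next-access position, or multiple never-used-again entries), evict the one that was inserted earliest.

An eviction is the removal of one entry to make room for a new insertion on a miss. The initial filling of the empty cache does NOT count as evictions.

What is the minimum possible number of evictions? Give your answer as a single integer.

Answer: 2

Derivation:
OPT (Belady) simulation (capacity=5):
  1. access K: MISS. Cache: [K]
  2. access K: HIT. Next use of K: step 5. Cache: [K]
  3. access W: MISS. Cache: [K W]
  4. access Z: MISS. Cache: [K W Z]
  5. access K: HIT. Next use of K: step 6. Cache: [K W Z]
  6. access K: HIT. Next use of K: step 7. Cache: [K W Z]
  7. access K: HIT. Next use of K: step 8. Cache: [K W Z]
  8. access K: HIT. Next use of K: step 9. Cache: [K W Z]
  9. access K: HIT. Next use of K: step 10. Cache: [K W Z]
  10. access K: HIT. Next use of K: step 11. Cache: [K W Z]
  11. access K: HIT. Next use of K: step 14. Cache: [K W Z]
  12. access V: MISS. Cache: [K W Z V]
  13. access T: MISS. Cache: [K W Z V T]
  14. access K: HIT. Next use of K: step 15. Cache: [K W Z V T]
  15. access K: HIT. Next use of K: step 20. Cache: [K W Z V T]
  16. access U: MISS, evict W (next use: never). Cache: [K Z V T U]
  17. access T: HIT. Next use of T: step 19. Cache: [K Z V T U]
  18. access A: MISS, evict Z (next use: never). Cache: [K V T U A]
  19. access T: HIT. Next use of T: never. Cache: [K V T U A]
  20. access K: HIT. Next use of K: never. Cache: [K V T U A]
Total: 13 hits, 7 misses, 2 evictions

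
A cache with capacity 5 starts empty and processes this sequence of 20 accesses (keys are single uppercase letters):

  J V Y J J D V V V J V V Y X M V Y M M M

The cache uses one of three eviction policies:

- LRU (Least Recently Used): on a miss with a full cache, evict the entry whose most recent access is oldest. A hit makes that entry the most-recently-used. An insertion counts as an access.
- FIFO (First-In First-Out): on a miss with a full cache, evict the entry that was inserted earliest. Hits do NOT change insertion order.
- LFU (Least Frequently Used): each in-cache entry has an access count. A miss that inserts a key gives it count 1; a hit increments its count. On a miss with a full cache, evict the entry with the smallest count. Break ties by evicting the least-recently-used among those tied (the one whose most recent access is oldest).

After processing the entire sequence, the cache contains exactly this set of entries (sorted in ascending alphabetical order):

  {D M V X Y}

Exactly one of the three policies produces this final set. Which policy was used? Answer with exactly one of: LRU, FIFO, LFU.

Simulating under each policy and comparing final sets:
  LRU: final set = {J M V X Y} -> differs
  FIFO: final set = {D M V X Y} -> MATCHES target
  LFU: final set = {J M V X Y} -> differs
Only FIFO produces the target set.

Answer: FIFO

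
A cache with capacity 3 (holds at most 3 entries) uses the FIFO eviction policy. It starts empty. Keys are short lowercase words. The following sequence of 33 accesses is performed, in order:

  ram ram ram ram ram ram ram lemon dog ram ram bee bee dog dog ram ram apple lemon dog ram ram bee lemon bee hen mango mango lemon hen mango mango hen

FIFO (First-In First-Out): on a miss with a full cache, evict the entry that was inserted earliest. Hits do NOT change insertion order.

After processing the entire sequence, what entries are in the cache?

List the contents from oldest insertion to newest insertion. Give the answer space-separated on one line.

Answer: lemon hen mango

Derivation:
FIFO simulation (capacity=3):
  1. access ram: MISS. Cache (old->new): [ram]
  2. access ram: HIT. Cache (old->new): [ram]
  3. access ram: HIT. Cache (old->new): [ram]
  4. access ram: HIT. Cache (old->new): [ram]
  5. access ram: HIT. Cache (old->new): [ram]
  6. access ram: HIT. Cache (old->new): [ram]
  7. access ram: HIT. Cache (old->new): [ram]
  8. access lemon: MISS. Cache (old->new): [ram lemon]
  9. access dog: MISS. Cache (old->new): [ram lemon dog]
  10. access ram: HIT. Cache (old->new): [ram lemon dog]
  11. access ram: HIT. Cache (old->new): [ram lemon dog]
  12. access bee: MISS, evict ram. Cache (old->new): [lemon dog bee]
  13. access bee: HIT. Cache (old->new): [lemon dog bee]
  14. access dog: HIT. Cache (old->new): [lemon dog bee]
  15. access dog: HIT. Cache (old->new): [lemon dog bee]
  16. access ram: MISS, evict lemon. Cache (old->new): [dog bee ram]
  17. access ram: HIT. Cache (old->new): [dog bee ram]
  18. access apple: MISS, evict dog. Cache (old->new): [bee ram apple]
  19. access lemon: MISS, evict bee. Cache (old->new): [ram apple lemon]
  20. access dog: MISS, evict ram. Cache (old->new): [apple lemon dog]
  21. access ram: MISS, evict apple. Cache (old->new): [lemon dog ram]
  22. access ram: HIT. Cache (old->new): [lemon dog ram]
  23. access bee: MISS, evict lemon. Cache (old->new): [dog ram bee]
  24. access lemon: MISS, evict dog. Cache (old->new): [ram bee lemon]
  25. access bee: HIT. Cache (old->new): [ram bee lemon]
  26. access hen: MISS, evict ram. Cache (old->new): [bee lemon hen]
  27. access mango: MISS, evict bee. Cache (old->new): [lemon hen mango]
  28. access mango: HIT. Cache (old->new): [lemon hen mango]
  29. access lemon: HIT. Cache (old->new): [lemon hen mango]
  30. access hen: HIT. Cache (old->new): [lemon hen mango]
  31. access mango: HIT. Cache (old->new): [lemon hen mango]
  32. access mango: HIT. Cache (old->new): [lemon hen mango]
  33. access hen: HIT. Cache (old->new): [lemon hen mango]
Total: 20 hits, 13 misses, 10 evictions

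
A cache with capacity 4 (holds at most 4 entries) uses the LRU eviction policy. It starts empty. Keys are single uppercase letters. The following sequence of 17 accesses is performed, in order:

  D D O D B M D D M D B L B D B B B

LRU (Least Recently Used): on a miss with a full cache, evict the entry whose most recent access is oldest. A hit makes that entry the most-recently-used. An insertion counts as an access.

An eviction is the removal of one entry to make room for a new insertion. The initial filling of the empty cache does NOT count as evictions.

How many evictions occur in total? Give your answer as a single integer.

LRU simulation (capacity=4):
  1. access D: MISS. Cache (LRU->MRU): [D]
  2. access D: HIT. Cache (LRU->MRU): [D]
  3. access O: MISS. Cache (LRU->MRU): [D O]
  4. access D: HIT. Cache (LRU->MRU): [O D]
  5. access B: MISS. Cache (LRU->MRU): [O D B]
  6. access M: MISS. Cache (LRU->MRU): [O D B M]
  7. access D: HIT. Cache (LRU->MRU): [O B M D]
  8. access D: HIT. Cache (LRU->MRU): [O B M D]
  9. access M: HIT. Cache (LRU->MRU): [O B D M]
  10. access D: HIT. Cache (LRU->MRU): [O B M D]
  11. access B: HIT. Cache (LRU->MRU): [O M D B]
  12. access L: MISS, evict O. Cache (LRU->MRU): [M D B L]
  13. access B: HIT. Cache (LRU->MRU): [M D L B]
  14. access D: HIT. Cache (LRU->MRU): [M L B D]
  15. access B: HIT. Cache (LRU->MRU): [M L D B]
  16. access B: HIT. Cache (LRU->MRU): [M L D B]
  17. access B: HIT. Cache (LRU->MRU): [M L D B]
Total: 12 hits, 5 misses, 1 evictions

Answer: 1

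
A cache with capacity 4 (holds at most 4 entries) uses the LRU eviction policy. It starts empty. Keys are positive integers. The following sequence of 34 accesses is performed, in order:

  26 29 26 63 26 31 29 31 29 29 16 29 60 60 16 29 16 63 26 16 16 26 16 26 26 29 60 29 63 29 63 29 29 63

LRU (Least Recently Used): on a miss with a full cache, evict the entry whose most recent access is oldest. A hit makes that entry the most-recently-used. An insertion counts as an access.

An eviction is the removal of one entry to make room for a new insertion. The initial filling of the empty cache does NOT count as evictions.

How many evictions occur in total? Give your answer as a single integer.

Answer: 6

Derivation:
LRU simulation (capacity=4):
  1. access 26: MISS. Cache (LRU->MRU): [26]
  2. access 29: MISS. Cache (LRU->MRU): [26 29]
  3. access 26: HIT. Cache (LRU->MRU): [29 26]
  4. access 63: MISS. Cache (LRU->MRU): [29 26 63]
  5. access 26: HIT. Cache (LRU->MRU): [29 63 26]
  6. access 31: MISS. Cache (LRU->MRU): [29 63 26 31]
  7. access 29: HIT. Cache (LRU->MRU): [63 26 31 29]
  8. access 31: HIT. Cache (LRU->MRU): [63 26 29 31]
  9. access 29: HIT. Cache (LRU->MRU): [63 26 31 29]
  10. access 29: HIT. Cache (LRU->MRU): [63 26 31 29]
  11. access 16: MISS, evict 63. Cache (LRU->MRU): [26 31 29 16]
  12. access 29: HIT. Cache (LRU->MRU): [26 31 16 29]
  13. access 60: MISS, evict 26. Cache (LRU->MRU): [31 16 29 60]
  14. access 60: HIT. Cache (LRU->MRU): [31 16 29 60]
  15. access 16: HIT. Cache (LRU->MRU): [31 29 60 16]
  16. access 29: HIT. Cache (LRU->MRU): [31 60 16 29]
  17. access 16: HIT. Cache (LRU->MRU): [31 60 29 16]
  18. access 63: MISS, evict 31. Cache (LRU->MRU): [60 29 16 63]
  19. access 26: MISS, evict 60. Cache (LRU->MRU): [29 16 63 26]
  20. access 16: HIT. Cache (LRU->MRU): [29 63 26 16]
  21. access 16: HIT. Cache (LRU->MRU): [29 63 26 16]
  22. access 26: HIT. Cache (LRU->MRU): [29 63 16 26]
  23. access 16: HIT. Cache (LRU->MRU): [29 63 26 16]
  24. access 26: HIT. Cache (LRU->MRU): [29 63 16 26]
  25. access 26: HIT. Cache (LRU->MRU): [29 63 16 26]
  26. access 29: HIT. Cache (LRU->MRU): [63 16 26 29]
  27. access 60: MISS, evict 63. Cache (LRU->MRU): [16 26 29 60]
  28. access 29: HIT. Cache (LRU->MRU): [16 26 60 29]
  29. access 63: MISS, evict 16. Cache (LRU->MRU): [26 60 29 63]
  30. access 29: HIT. Cache (LRU->MRU): [26 60 63 29]
  31. access 63: HIT. Cache (LRU->MRU): [26 60 29 63]
  32. access 29: HIT. Cache (LRU->MRU): [26 60 63 29]
  33. access 29: HIT. Cache (LRU->MRU): [26 60 63 29]
  34. access 63: HIT. Cache (LRU->MRU): [26 60 29 63]
Total: 24 hits, 10 misses, 6 evictions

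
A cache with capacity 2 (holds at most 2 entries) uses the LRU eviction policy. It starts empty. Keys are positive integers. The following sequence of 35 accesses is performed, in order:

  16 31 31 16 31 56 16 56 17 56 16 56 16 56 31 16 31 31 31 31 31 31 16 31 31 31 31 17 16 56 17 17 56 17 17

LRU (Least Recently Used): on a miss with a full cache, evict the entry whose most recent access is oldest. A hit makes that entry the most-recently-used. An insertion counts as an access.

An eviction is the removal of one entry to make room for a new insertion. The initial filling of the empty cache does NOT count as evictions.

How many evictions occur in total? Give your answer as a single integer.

LRU simulation (capacity=2):
  1. access 16: MISS. Cache (LRU->MRU): [16]
  2. access 31: MISS. Cache (LRU->MRU): [16 31]
  3. access 31: HIT. Cache (LRU->MRU): [16 31]
  4. access 16: HIT. Cache (LRU->MRU): [31 16]
  5. access 31: HIT. Cache (LRU->MRU): [16 31]
  6. access 56: MISS, evict 16. Cache (LRU->MRU): [31 56]
  7. access 16: MISS, evict 31. Cache (LRU->MRU): [56 16]
  8. access 56: HIT. Cache (LRU->MRU): [16 56]
  9. access 17: MISS, evict 16. Cache (LRU->MRU): [56 17]
  10. access 56: HIT. Cache (LRU->MRU): [17 56]
  11. access 16: MISS, evict 17. Cache (LRU->MRU): [56 16]
  12. access 56: HIT. Cache (LRU->MRU): [16 56]
  13. access 16: HIT. Cache (LRU->MRU): [56 16]
  14. access 56: HIT. Cache (LRU->MRU): [16 56]
  15. access 31: MISS, evict 16. Cache (LRU->MRU): [56 31]
  16. access 16: MISS, evict 56. Cache (LRU->MRU): [31 16]
  17. access 31: HIT. Cache (LRU->MRU): [16 31]
  18. access 31: HIT. Cache (LRU->MRU): [16 31]
  19. access 31: HIT. Cache (LRU->MRU): [16 31]
  20. access 31: HIT. Cache (LRU->MRU): [16 31]
  21. access 31: HIT. Cache (LRU->MRU): [16 31]
  22. access 31: HIT. Cache (LRU->MRU): [16 31]
  23. access 16: HIT. Cache (LRU->MRU): [31 16]
  24. access 31: HIT. Cache (LRU->MRU): [16 31]
  25. access 31: HIT. Cache (LRU->MRU): [16 31]
  26. access 31: HIT. Cache (LRU->MRU): [16 31]
  27. access 31: HIT. Cache (LRU->MRU): [16 31]
  28. access 17: MISS, evict 16. Cache (LRU->MRU): [31 17]
  29. access 16: MISS, evict 31. Cache (LRU->MRU): [17 16]
  30. access 56: MISS, evict 17. Cache (LRU->MRU): [16 56]
  31. access 17: MISS, evict 16. Cache (LRU->MRU): [56 17]
  32. access 17: HIT. Cache (LRU->MRU): [56 17]
  33. access 56: HIT. Cache (LRU->MRU): [17 56]
  34. access 17: HIT. Cache (LRU->MRU): [56 17]
  35. access 17: HIT. Cache (LRU->MRU): [56 17]
Total: 23 hits, 12 misses, 10 evictions

Answer: 10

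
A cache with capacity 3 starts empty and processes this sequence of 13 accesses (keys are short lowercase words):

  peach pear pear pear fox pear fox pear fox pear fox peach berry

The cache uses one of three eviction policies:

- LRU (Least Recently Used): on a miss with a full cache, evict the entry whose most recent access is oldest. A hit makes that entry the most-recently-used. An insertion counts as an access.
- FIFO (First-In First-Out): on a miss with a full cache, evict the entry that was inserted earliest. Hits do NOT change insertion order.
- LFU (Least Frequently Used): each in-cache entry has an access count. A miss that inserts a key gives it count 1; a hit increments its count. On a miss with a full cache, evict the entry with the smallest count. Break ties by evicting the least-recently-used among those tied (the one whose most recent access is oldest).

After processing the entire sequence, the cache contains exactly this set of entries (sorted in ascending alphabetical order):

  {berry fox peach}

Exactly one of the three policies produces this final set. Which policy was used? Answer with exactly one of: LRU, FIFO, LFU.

Answer: LRU

Derivation:
Simulating under each policy and comparing final sets:
  LRU: final set = {berry fox peach} -> MATCHES target
  FIFO: final set = {berry fox pear} -> differs
  LFU: final set = {berry fox pear} -> differs
Only LRU produces the target set.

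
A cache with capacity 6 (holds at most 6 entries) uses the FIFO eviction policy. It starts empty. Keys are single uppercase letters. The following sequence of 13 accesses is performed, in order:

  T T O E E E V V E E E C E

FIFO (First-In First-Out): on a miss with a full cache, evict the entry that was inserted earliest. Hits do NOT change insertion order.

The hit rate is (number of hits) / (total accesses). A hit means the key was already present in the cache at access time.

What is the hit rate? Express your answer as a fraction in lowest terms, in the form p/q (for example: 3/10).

FIFO simulation (capacity=6):
  1. access T: MISS. Cache (old->new): [T]
  2. access T: HIT. Cache (old->new): [T]
  3. access O: MISS. Cache (old->new): [T O]
  4. access E: MISS. Cache (old->new): [T O E]
  5. access E: HIT. Cache (old->new): [T O E]
  6. access E: HIT. Cache (old->new): [T O E]
  7. access V: MISS. Cache (old->new): [T O E V]
  8. access V: HIT. Cache (old->new): [T O E V]
  9. access E: HIT. Cache (old->new): [T O E V]
  10. access E: HIT. Cache (old->new): [T O E V]
  11. access E: HIT. Cache (old->new): [T O E V]
  12. access C: MISS. Cache (old->new): [T O E V C]
  13. access E: HIT. Cache (old->new): [T O E V C]
Total: 8 hits, 5 misses, 0 evictions

Hit rate = 8/13

Answer: 8/13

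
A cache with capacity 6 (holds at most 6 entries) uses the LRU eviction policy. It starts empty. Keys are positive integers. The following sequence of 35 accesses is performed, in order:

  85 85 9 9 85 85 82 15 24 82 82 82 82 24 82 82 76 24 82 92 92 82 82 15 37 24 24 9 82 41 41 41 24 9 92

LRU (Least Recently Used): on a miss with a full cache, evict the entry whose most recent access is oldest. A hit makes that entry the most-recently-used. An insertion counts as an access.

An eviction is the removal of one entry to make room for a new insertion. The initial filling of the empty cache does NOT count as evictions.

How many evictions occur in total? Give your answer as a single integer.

Answer: 5

Derivation:
LRU simulation (capacity=6):
  1. access 85: MISS. Cache (LRU->MRU): [85]
  2. access 85: HIT. Cache (LRU->MRU): [85]
  3. access 9: MISS. Cache (LRU->MRU): [85 9]
  4. access 9: HIT. Cache (LRU->MRU): [85 9]
  5. access 85: HIT. Cache (LRU->MRU): [9 85]
  6. access 85: HIT. Cache (LRU->MRU): [9 85]
  7. access 82: MISS. Cache (LRU->MRU): [9 85 82]
  8. access 15: MISS. Cache (LRU->MRU): [9 85 82 15]
  9. access 24: MISS. Cache (LRU->MRU): [9 85 82 15 24]
  10. access 82: HIT. Cache (LRU->MRU): [9 85 15 24 82]
  11. access 82: HIT. Cache (LRU->MRU): [9 85 15 24 82]
  12. access 82: HIT. Cache (LRU->MRU): [9 85 15 24 82]
  13. access 82: HIT. Cache (LRU->MRU): [9 85 15 24 82]
  14. access 24: HIT. Cache (LRU->MRU): [9 85 15 82 24]
  15. access 82: HIT. Cache (LRU->MRU): [9 85 15 24 82]
  16. access 82: HIT. Cache (LRU->MRU): [9 85 15 24 82]
  17. access 76: MISS. Cache (LRU->MRU): [9 85 15 24 82 76]
  18. access 24: HIT. Cache (LRU->MRU): [9 85 15 82 76 24]
  19. access 82: HIT. Cache (LRU->MRU): [9 85 15 76 24 82]
  20. access 92: MISS, evict 9. Cache (LRU->MRU): [85 15 76 24 82 92]
  21. access 92: HIT. Cache (LRU->MRU): [85 15 76 24 82 92]
  22. access 82: HIT. Cache (LRU->MRU): [85 15 76 24 92 82]
  23. access 82: HIT. Cache (LRU->MRU): [85 15 76 24 92 82]
  24. access 15: HIT. Cache (LRU->MRU): [85 76 24 92 82 15]
  25. access 37: MISS, evict 85. Cache (LRU->MRU): [76 24 92 82 15 37]
  26. access 24: HIT. Cache (LRU->MRU): [76 92 82 15 37 24]
  27. access 24: HIT. Cache (LRU->MRU): [76 92 82 15 37 24]
  28. access 9: MISS, evict 76. Cache (LRU->MRU): [92 82 15 37 24 9]
  29. access 82: HIT. Cache (LRU->MRU): [92 15 37 24 9 82]
  30. access 41: MISS, evict 92. Cache (LRU->MRU): [15 37 24 9 82 41]
  31. access 41: HIT. Cache (LRU->MRU): [15 37 24 9 82 41]
  32. access 41: HIT. Cache (LRU->MRU): [15 37 24 9 82 41]
  33. access 24: HIT. Cache (LRU->MRU): [15 37 9 82 41 24]
  34. access 9: HIT. Cache (LRU->MRU): [15 37 82 41 24 9]
  35. access 92: MISS, evict 15. Cache (LRU->MRU): [37 82 41 24 9 92]
Total: 24 hits, 11 misses, 5 evictions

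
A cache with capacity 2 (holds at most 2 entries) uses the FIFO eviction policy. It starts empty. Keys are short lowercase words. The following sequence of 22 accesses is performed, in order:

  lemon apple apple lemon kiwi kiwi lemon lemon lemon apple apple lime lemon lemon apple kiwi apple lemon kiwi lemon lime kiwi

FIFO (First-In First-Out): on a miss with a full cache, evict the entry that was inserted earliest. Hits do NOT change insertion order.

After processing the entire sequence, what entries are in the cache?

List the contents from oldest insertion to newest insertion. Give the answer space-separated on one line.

FIFO simulation (capacity=2):
  1. access lemon: MISS. Cache (old->new): [lemon]
  2. access apple: MISS. Cache (old->new): [lemon apple]
  3. access apple: HIT. Cache (old->new): [lemon apple]
  4. access lemon: HIT. Cache (old->new): [lemon apple]
  5. access kiwi: MISS, evict lemon. Cache (old->new): [apple kiwi]
  6. access kiwi: HIT. Cache (old->new): [apple kiwi]
  7. access lemon: MISS, evict apple. Cache (old->new): [kiwi lemon]
  8. access lemon: HIT. Cache (old->new): [kiwi lemon]
  9. access lemon: HIT. Cache (old->new): [kiwi lemon]
  10. access apple: MISS, evict kiwi. Cache (old->new): [lemon apple]
  11. access apple: HIT. Cache (old->new): [lemon apple]
  12. access lime: MISS, evict lemon. Cache (old->new): [apple lime]
  13. access lemon: MISS, evict apple. Cache (old->new): [lime lemon]
  14. access lemon: HIT. Cache (old->new): [lime lemon]
  15. access apple: MISS, evict lime. Cache (old->new): [lemon apple]
  16. access kiwi: MISS, evict lemon. Cache (old->new): [apple kiwi]
  17. access apple: HIT. Cache (old->new): [apple kiwi]
  18. access lemon: MISS, evict apple. Cache (old->new): [kiwi lemon]
  19. access kiwi: HIT. Cache (old->new): [kiwi lemon]
  20. access lemon: HIT. Cache (old->new): [kiwi lemon]
  21. access lime: MISS, evict kiwi. Cache (old->new): [lemon lime]
  22. access kiwi: MISS, evict lemon. Cache (old->new): [lime kiwi]
Total: 10 hits, 12 misses, 10 evictions

Answer: lime kiwi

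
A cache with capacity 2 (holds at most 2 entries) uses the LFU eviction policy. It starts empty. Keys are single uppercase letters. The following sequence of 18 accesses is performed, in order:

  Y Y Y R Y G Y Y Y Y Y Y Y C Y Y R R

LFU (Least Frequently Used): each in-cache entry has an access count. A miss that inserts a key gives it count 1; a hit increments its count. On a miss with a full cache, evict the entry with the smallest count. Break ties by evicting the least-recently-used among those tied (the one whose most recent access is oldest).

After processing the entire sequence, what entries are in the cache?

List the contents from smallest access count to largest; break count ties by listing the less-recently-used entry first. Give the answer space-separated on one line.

Answer: R Y

Derivation:
LFU simulation (capacity=2):
  1. access Y: MISS. Cache: [Y(c=1)]
  2. access Y: HIT, count now 2. Cache: [Y(c=2)]
  3. access Y: HIT, count now 3. Cache: [Y(c=3)]
  4. access R: MISS. Cache: [R(c=1) Y(c=3)]
  5. access Y: HIT, count now 4. Cache: [R(c=1) Y(c=4)]
  6. access G: MISS, evict R(c=1). Cache: [G(c=1) Y(c=4)]
  7. access Y: HIT, count now 5. Cache: [G(c=1) Y(c=5)]
  8. access Y: HIT, count now 6. Cache: [G(c=1) Y(c=6)]
  9. access Y: HIT, count now 7. Cache: [G(c=1) Y(c=7)]
  10. access Y: HIT, count now 8. Cache: [G(c=1) Y(c=8)]
  11. access Y: HIT, count now 9. Cache: [G(c=1) Y(c=9)]
  12. access Y: HIT, count now 10. Cache: [G(c=1) Y(c=10)]
  13. access Y: HIT, count now 11. Cache: [G(c=1) Y(c=11)]
  14. access C: MISS, evict G(c=1). Cache: [C(c=1) Y(c=11)]
  15. access Y: HIT, count now 12. Cache: [C(c=1) Y(c=12)]
  16. access Y: HIT, count now 13. Cache: [C(c=1) Y(c=13)]
  17. access R: MISS, evict C(c=1). Cache: [R(c=1) Y(c=13)]
  18. access R: HIT, count now 2. Cache: [R(c=2) Y(c=13)]
Total: 13 hits, 5 misses, 3 evictions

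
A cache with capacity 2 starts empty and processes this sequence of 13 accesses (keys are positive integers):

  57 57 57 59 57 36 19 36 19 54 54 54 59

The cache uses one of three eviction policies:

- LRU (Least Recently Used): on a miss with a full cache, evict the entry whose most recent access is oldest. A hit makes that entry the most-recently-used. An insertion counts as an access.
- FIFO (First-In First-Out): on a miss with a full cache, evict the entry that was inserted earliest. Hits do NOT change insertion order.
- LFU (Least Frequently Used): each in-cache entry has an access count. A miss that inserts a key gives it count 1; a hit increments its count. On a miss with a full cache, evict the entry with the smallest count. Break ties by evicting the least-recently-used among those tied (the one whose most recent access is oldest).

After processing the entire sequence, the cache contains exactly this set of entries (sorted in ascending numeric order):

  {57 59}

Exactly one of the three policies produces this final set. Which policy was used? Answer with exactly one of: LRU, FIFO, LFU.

Answer: LFU

Derivation:
Simulating under each policy and comparing final sets:
  LRU: final set = {54 59} -> differs
  FIFO: final set = {54 59} -> differs
  LFU: final set = {57 59} -> MATCHES target
Only LFU produces the target set.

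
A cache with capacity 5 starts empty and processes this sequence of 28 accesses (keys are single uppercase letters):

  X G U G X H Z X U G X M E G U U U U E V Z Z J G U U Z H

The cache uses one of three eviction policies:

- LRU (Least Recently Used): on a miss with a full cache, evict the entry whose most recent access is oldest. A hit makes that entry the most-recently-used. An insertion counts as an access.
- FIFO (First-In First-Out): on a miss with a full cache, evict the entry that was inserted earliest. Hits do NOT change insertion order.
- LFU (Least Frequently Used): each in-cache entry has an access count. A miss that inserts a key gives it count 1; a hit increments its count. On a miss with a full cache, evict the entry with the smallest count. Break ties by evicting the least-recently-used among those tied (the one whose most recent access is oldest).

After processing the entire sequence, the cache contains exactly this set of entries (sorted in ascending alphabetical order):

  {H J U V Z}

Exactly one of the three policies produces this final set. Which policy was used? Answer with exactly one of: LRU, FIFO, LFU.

Simulating under each policy and comparing final sets:
  LRU: final set = {G H J U Z} -> differs
  FIFO: final set = {H J U V Z} -> MATCHES target
  LFU: final set = {G H U X Z} -> differs
Only FIFO produces the target set.

Answer: FIFO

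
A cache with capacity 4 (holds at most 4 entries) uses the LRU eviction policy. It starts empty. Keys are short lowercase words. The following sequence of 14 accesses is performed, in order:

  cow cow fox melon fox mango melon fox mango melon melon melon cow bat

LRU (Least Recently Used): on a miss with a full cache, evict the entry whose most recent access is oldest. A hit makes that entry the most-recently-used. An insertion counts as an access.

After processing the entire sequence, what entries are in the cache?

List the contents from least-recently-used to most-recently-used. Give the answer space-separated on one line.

Answer: mango melon cow bat

Derivation:
LRU simulation (capacity=4):
  1. access cow: MISS. Cache (LRU->MRU): [cow]
  2. access cow: HIT. Cache (LRU->MRU): [cow]
  3. access fox: MISS. Cache (LRU->MRU): [cow fox]
  4. access melon: MISS. Cache (LRU->MRU): [cow fox melon]
  5. access fox: HIT. Cache (LRU->MRU): [cow melon fox]
  6. access mango: MISS. Cache (LRU->MRU): [cow melon fox mango]
  7. access melon: HIT. Cache (LRU->MRU): [cow fox mango melon]
  8. access fox: HIT. Cache (LRU->MRU): [cow mango melon fox]
  9. access mango: HIT. Cache (LRU->MRU): [cow melon fox mango]
  10. access melon: HIT. Cache (LRU->MRU): [cow fox mango melon]
  11. access melon: HIT. Cache (LRU->MRU): [cow fox mango melon]
  12. access melon: HIT. Cache (LRU->MRU): [cow fox mango melon]
  13. access cow: HIT. Cache (LRU->MRU): [fox mango melon cow]
  14. access bat: MISS, evict fox. Cache (LRU->MRU): [mango melon cow bat]
Total: 9 hits, 5 misses, 1 evictions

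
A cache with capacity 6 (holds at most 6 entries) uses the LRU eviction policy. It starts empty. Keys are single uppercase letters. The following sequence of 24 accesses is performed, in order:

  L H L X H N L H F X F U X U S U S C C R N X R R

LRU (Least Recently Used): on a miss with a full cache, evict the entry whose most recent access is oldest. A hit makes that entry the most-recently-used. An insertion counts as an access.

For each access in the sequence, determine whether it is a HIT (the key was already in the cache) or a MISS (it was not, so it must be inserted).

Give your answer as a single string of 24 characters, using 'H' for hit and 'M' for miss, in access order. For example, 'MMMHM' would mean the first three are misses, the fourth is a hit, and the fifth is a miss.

Answer: MMHMHMHHMHHMHHMHHMHMMHHH

Derivation:
LRU simulation (capacity=6):
  1. access L: MISS. Cache (LRU->MRU): [L]
  2. access H: MISS. Cache (LRU->MRU): [L H]
  3. access L: HIT. Cache (LRU->MRU): [H L]
  4. access X: MISS. Cache (LRU->MRU): [H L X]
  5. access H: HIT. Cache (LRU->MRU): [L X H]
  6. access N: MISS. Cache (LRU->MRU): [L X H N]
  7. access L: HIT. Cache (LRU->MRU): [X H N L]
  8. access H: HIT. Cache (LRU->MRU): [X N L H]
  9. access F: MISS. Cache (LRU->MRU): [X N L H F]
  10. access X: HIT. Cache (LRU->MRU): [N L H F X]
  11. access F: HIT. Cache (LRU->MRU): [N L H X F]
  12. access U: MISS. Cache (LRU->MRU): [N L H X F U]
  13. access X: HIT. Cache (LRU->MRU): [N L H F U X]
  14. access U: HIT. Cache (LRU->MRU): [N L H F X U]
  15. access S: MISS, evict N. Cache (LRU->MRU): [L H F X U S]
  16. access U: HIT. Cache (LRU->MRU): [L H F X S U]
  17. access S: HIT. Cache (LRU->MRU): [L H F X U S]
  18. access C: MISS, evict L. Cache (LRU->MRU): [H F X U S C]
  19. access C: HIT. Cache (LRU->MRU): [H F X U S C]
  20. access R: MISS, evict H. Cache (LRU->MRU): [F X U S C R]
  21. access N: MISS, evict F. Cache (LRU->MRU): [X U S C R N]
  22. access X: HIT. Cache (LRU->MRU): [U S C R N X]
  23. access R: HIT. Cache (LRU->MRU): [U S C N X R]
  24. access R: HIT. Cache (LRU->MRU): [U S C N X R]
Total: 14 hits, 10 misses, 4 evictions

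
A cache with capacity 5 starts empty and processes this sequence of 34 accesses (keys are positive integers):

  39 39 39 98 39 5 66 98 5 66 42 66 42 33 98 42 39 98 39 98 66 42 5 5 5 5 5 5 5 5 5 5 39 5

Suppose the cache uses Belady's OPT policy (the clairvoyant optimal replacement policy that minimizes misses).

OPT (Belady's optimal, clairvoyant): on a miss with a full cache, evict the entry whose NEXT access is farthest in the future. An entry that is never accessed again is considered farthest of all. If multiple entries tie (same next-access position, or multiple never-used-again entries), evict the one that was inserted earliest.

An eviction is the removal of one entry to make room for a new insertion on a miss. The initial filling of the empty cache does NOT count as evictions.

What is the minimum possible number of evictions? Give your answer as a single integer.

Answer: 2

Derivation:
OPT (Belady) simulation (capacity=5):
  1. access 39: MISS. Cache: [39]
  2. access 39: HIT. Next use of 39: step 3. Cache: [39]
  3. access 39: HIT. Next use of 39: step 5. Cache: [39]
  4. access 98: MISS. Cache: [39 98]
  5. access 39: HIT. Next use of 39: step 17. Cache: [39 98]
  6. access 5: MISS. Cache: [39 98 5]
  7. access 66: MISS. Cache: [39 98 5 66]
  8. access 98: HIT. Next use of 98: step 15. Cache: [39 98 5 66]
  9. access 5: HIT. Next use of 5: step 23. Cache: [39 98 5 66]
  10. access 66: HIT. Next use of 66: step 12. Cache: [39 98 5 66]
  11. access 42: MISS. Cache: [39 98 5 66 42]
  12. access 66: HIT. Next use of 66: step 21. Cache: [39 98 5 66 42]
  13. access 42: HIT. Next use of 42: step 16. Cache: [39 98 5 66 42]
  14. access 33: MISS, evict 5 (next use: step 23). Cache: [39 98 66 42 33]
  15. access 98: HIT. Next use of 98: step 18. Cache: [39 98 66 42 33]
  16. access 42: HIT. Next use of 42: step 22. Cache: [39 98 66 42 33]
  17. access 39: HIT. Next use of 39: step 19. Cache: [39 98 66 42 33]
  18. access 98: HIT. Next use of 98: step 20. Cache: [39 98 66 42 33]
  19. access 39: HIT. Next use of 39: step 33. Cache: [39 98 66 42 33]
  20. access 98: HIT. Next use of 98: never. Cache: [39 98 66 42 33]
  21. access 66: HIT. Next use of 66: never. Cache: [39 98 66 42 33]
  22. access 42: HIT. Next use of 42: never. Cache: [39 98 66 42 33]
  23. access 5: MISS, evict 98 (next use: never). Cache: [39 66 42 33 5]
  24. access 5: HIT. Next use of 5: step 25. Cache: [39 66 42 33 5]
  25. access 5: HIT. Next use of 5: step 26. Cache: [39 66 42 33 5]
  26. access 5: HIT. Next use of 5: step 27. Cache: [39 66 42 33 5]
  27. access 5: HIT. Next use of 5: step 28. Cache: [39 66 42 33 5]
  28. access 5: HIT. Next use of 5: step 29. Cache: [39 66 42 33 5]
  29. access 5: HIT. Next use of 5: step 30. Cache: [39 66 42 33 5]
  30. access 5: HIT. Next use of 5: step 31. Cache: [39 66 42 33 5]
  31. access 5: HIT. Next use of 5: step 32. Cache: [39 66 42 33 5]
  32. access 5: HIT. Next use of 5: step 34. Cache: [39 66 42 33 5]
  33. access 39: HIT. Next use of 39: never. Cache: [39 66 42 33 5]
  34. access 5: HIT. Next use of 5: never. Cache: [39 66 42 33 5]
Total: 27 hits, 7 misses, 2 evictions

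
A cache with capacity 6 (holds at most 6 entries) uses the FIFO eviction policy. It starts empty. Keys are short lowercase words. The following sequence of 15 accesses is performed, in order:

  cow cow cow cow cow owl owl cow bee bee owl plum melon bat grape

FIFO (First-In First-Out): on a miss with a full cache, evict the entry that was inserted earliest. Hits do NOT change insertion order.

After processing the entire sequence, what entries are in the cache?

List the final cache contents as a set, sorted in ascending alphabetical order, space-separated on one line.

FIFO simulation (capacity=6):
  1. access cow: MISS. Cache (old->new): [cow]
  2. access cow: HIT. Cache (old->new): [cow]
  3. access cow: HIT. Cache (old->new): [cow]
  4. access cow: HIT. Cache (old->new): [cow]
  5. access cow: HIT. Cache (old->new): [cow]
  6. access owl: MISS. Cache (old->new): [cow owl]
  7. access owl: HIT. Cache (old->new): [cow owl]
  8. access cow: HIT. Cache (old->new): [cow owl]
  9. access bee: MISS. Cache (old->new): [cow owl bee]
  10. access bee: HIT. Cache (old->new): [cow owl bee]
  11. access owl: HIT. Cache (old->new): [cow owl bee]
  12. access plum: MISS. Cache (old->new): [cow owl bee plum]
  13. access melon: MISS. Cache (old->new): [cow owl bee plum melon]
  14. access bat: MISS. Cache (old->new): [cow owl bee plum melon bat]
  15. access grape: MISS, evict cow. Cache (old->new): [owl bee plum melon bat grape]
Total: 8 hits, 7 misses, 1 evictions

Answer: bat bee grape melon owl plum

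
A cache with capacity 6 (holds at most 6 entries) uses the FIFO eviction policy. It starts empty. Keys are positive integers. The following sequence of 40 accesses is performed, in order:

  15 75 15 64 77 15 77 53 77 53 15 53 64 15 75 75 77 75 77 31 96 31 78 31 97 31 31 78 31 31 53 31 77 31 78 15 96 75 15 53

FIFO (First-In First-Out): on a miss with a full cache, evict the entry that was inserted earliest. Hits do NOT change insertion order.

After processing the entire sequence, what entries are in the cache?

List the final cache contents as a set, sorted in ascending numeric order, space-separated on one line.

Answer: 15 53 75 78 96 97

Derivation:
FIFO simulation (capacity=6):
  1. access 15: MISS. Cache (old->new): [15]
  2. access 75: MISS. Cache (old->new): [15 75]
  3. access 15: HIT. Cache (old->new): [15 75]
  4. access 64: MISS. Cache (old->new): [15 75 64]
  5. access 77: MISS. Cache (old->new): [15 75 64 77]
  6. access 15: HIT. Cache (old->new): [15 75 64 77]
  7. access 77: HIT. Cache (old->new): [15 75 64 77]
  8. access 53: MISS. Cache (old->new): [15 75 64 77 53]
  9. access 77: HIT. Cache (old->new): [15 75 64 77 53]
  10. access 53: HIT. Cache (old->new): [15 75 64 77 53]
  11. access 15: HIT. Cache (old->new): [15 75 64 77 53]
  12. access 53: HIT. Cache (old->new): [15 75 64 77 53]
  13. access 64: HIT. Cache (old->new): [15 75 64 77 53]
  14. access 15: HIT. Cache (old->new): [15 75 64 77 53]
  15. access 75: HIT. Cache (old->new): [15 75 64 77 53]
  16. access 75: HIT. Cache (old->new): [15 75 64 77 53]
  17. access 77: HIT. Cache (old->new): [15 75 64 77 53]
  18. access 75: HIT. Cache (old->new): [15 75 64 77 53]
  19. access 77: HIT. Cache (old->new): [15 75 64 77 53]
  20. access 31: MISS. Cache (old->new): [15 75 64 77 53 31]
  21. access 96: MISS, evict 15. Cache (old->new): [75 64 77 53 31 96]
  22. access 31: HIT. Cache (old->new): [75 64 77 53 31 96]
  23. access 78: MISS, evict 75. Cache (old->new): [64 77 53 31 96 78]
  24. access 31: HIT. Cache (old->new): [64 77 53 31 96 78]
  25. access 97: MISS, evict 64. Cache (old->new): [77 53 31 96 78 97]
  26. access 31: HIT. Cache (old->new): [77 53 31 96 78 97]
  27. access 31: HIT. Cache (old->new): [77 53 31 96 78 97]
  28. access 78: HIT. Cache (old->new): [77 53 31 96 78 97]
  29. access 31: HIT. Cache (old->new): [77 53 31 96 78 97]
  30. access 31: HIT. Cache (old->new): [77 53 31 96 78 97]
  31. access 53: HIT. Cache (old->new): [77 53 31 96 78 97]
  32. access 31: HIT. Cache (old->new): [77 53 31 96 78 97]
  33. access 77: HIT. Cache (old->new): [77 53 31 96 78 97]
  34. access 31: HIT. Cache (old->new): [77 53 31 96 78 97]
  35. access 78: HIT. Cache (old->new): [77 53 31 96 78 97]
  36. access 15: MISS, evict 77. Cache (old->new): [53 31 96 78 97 15]
  37. access 96: HIT. Cache (old->new): [53 31 96 78 97 15]
  38. access 75: MISS, evict 53. Cache (old->new): [31 96 78 97 15 75]
  39. access 15: HIT. Cache (old->new): [31 96 78 97 15 75]
  40. access 53: MISS, evict 31. Cache (old->new): [96 78 97 15 75 53]
Total: 28 hits, 12 misses, 6 evictions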